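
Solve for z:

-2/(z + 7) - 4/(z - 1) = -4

Multiply both sides by (z + 7)(z - 1):
-2(z - 1) - 4(z + 7) = -4(z + 7)(z - 1).
Expand and collect terms: -4z^2 - 18z + 54 = 0.
By the quadratic formula, z = (18 +/- sqrt(1188)) / -8, so z ~= -6.5584 or z ~= 2.0584.
Neither value makes a denominator zero (z != -7, z != 1), so both are valid.

z = -6.5584 or z = 2.0584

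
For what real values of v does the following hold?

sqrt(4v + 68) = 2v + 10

v = -1

Square both sides: 4v + 68 = (2v + 10)^2.
Expand and rearrange: 4v^2 + 36v + 32 = 0.
Solving gives v = -1 or v = -8.
Check each candidate in the original equation:
  v = -1: sqrt(64) = 8, while 2v + 10 = 8 — valid.
  v = -8: sqrt(36) = 6, while 2v + 10 = -6 — extraneous.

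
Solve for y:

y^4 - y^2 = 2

y = -1.4142 or y = 1.4142

Let u = y^2. The equation becomes u^2 - u - 2 = 0.
Factor: (u - 2)(u + 1) = 0, so u = 2 or u = -1.
y^2 = 2 gives y = +/-sqrt(2) ~= +/-1.4142.
y^2 = -1 < 0 has no real solution.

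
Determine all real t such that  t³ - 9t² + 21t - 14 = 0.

Possible rational roots are divisors of -14. Testing t = 2 gives 0, so (t - 2) is a factor.
Divide: t³ - 9t² + 21t - 14 = (t - 2)(t² - 7t + 7).
Apply the quadratic formula to t² - 7t + 7 = 0: t = (7 ± √21)/2, i.e. t ≈ 5.7913 or t ≈ 1.2087.

t = 1.2087 or t = 2 or t = 5.7913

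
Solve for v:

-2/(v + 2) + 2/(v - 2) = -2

v = 0

Multiply both sides by (v + 2)(v - 2):
-2(v - 2) + 2(v + 2) = -2(v + 2)(v - 2).
Expand and collect terms: -2v^2 = 0.
This has the repeated root v = 0.
Neither value makes a denominator zero (v != -2, v != 2), so both are valid.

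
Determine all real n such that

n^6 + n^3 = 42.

Let u = n^3. The equation becomes u^2 + u - 42 = 0.
Factor: (u - 6)(u + 7) = 0, so u = 6 or u = -7.
n^3 = 6 gives n = (6)^(1/3) ~= 1.8171.
n^3 = -7 gives n = -(7)^(1/3) ~= -1.9129.

n = -1.9129 or n = 1.8171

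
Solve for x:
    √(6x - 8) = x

x = 2 or x = 4

Square both sides: 6x - 8 = (x)².
Expand and rearrange: x² - 6x + 8 = 0.
Solving gives x = 4 or x = 2.
Check each candidate in the original equation:
  x = 4: √(16) = 4, while x = 4 — valid.
  x = 2: √(4) = 2, while x = 2 — valid.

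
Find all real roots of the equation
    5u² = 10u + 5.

Rearrange to standard form: 5u² - 10u - 5 = 0.
Discriminant: (-10)² − 4·5·(-5) = 200.
Quadratic formula: u = (10 ± √200) / 10.
So u = 1 + √(2) ≈ 2.4142 or u = 1 - √(2) ≈ -0.4142.

u = -0.4142 or u = 2.4142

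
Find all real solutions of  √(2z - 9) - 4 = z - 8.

Isolate the radical: √(2z - 9) = z - 4.
Square both sides: 2z - 9 = (z - 4)².
Expand and rearrange: z² - 10z + 25 = 0.
This gives the repeated root z = 5.
Check in the original equation:
  z = 5: √(1) = 1, while z - 4 = 1 — valid.

z = 5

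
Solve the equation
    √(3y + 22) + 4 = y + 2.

y = 9

Isolate the radical: √(3y + 22) = y - 2.
Square both sides: 3y + 22 = (y - 2)².
Expand and rearrange: y² - 7y - 18 = 0.
Solving gives y = 9 or y = -2.
Check each candidate in the original equation:
  y = 9: √(49) = 7, while y - 2 = 7 — valid.
  y = -2: √(16) = 4, while y - 2 = -4 — extraneous.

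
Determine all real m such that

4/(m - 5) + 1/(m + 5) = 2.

Multiply both sides by (m - 5)(m + 5):
4(m + 5) + (m - 5) = 2(m - 5)(m + 5).
Expand and collect terms: 2m² - 5m - 65 = 0.
By the quadratic formula, m = (5 ± √545) / 4, so m ≈ 7.0863 or m ≈ -4.5863.
Neither value makes a denominator zero (m ≠ 5, m ≠ -5), so both are valid.

m = -4.5863 or m = 7.0863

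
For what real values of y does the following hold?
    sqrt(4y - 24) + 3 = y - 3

y = 6 or y = 10

Isolate the radical: sqrt(4y - 24) = y - 6.
Square both sides: 4y - 24 = (y - 6)^2.
Expand and rearrange: y^2 - 16y + 60 = 0.
Solving gives y = 10 or y = 6.
Check each candidate in the original equation:
  y = 10: sqrt(16) = 4, while y - 6 = 4 — valid.
  y = 6: sqrt(0) = 0, while y - 6 = 0 — valid.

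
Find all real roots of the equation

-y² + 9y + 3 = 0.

Discriminant: (9)² − 4·(-1)·3 = 93.
Quadratic formula: y = (-9 ± √93) / (-2).
So y = 9/2 - √(93)/2 ≈ -0.3218 or y = 9/2 + √(93)/2 ≈ 9.3218.

y = -0.3218 or y = 9.3218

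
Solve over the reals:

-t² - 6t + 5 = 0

Discriminant: (-6)² − 4·(-1)·5 = 56.
Quadratic formula: t = (6 ± √56) / (-2).
So t = -√(14) - 3 ≈ -6.7417 or t = -3 + √(14) ≈ 0.7417.

t = -6.7417 or t = 0.7417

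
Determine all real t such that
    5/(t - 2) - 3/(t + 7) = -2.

Multiply both sides by (t - 2)(t + 7):
5(t + 7) - 3(t - 2) = -2(t - 2)(t + 7).
Expand and collect terms: -2t² - 12t - 13 = 0.
By the quadratic formula, t = (12 ± √40) / -4, so t ≈ -4.5811 or t ≈ -1.4189.
Neither value makes a denominator zero (t ≠ 2, t ≠ -7), so both are valid.

t = -4.5811 or t = -1.4189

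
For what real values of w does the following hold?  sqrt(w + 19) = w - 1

w = 6

Square both sides: w + 19 = (w - 1)^2.
Expand and rearrange: w^2 - 3w - 18 = 0.
Solving gives w = 6 or w = -3.
Check each candidate in the original equation:
  w = 6: sqrt(25) = 5, while w - 1 = 5 — valid.
  w = -3: sqrt(16) = 4, while w - 1 = -4 — extraneous.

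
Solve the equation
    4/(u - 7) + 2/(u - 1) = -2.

u = -0.3723 or u = 5.3723

Multiply both sides by (u - 7)(u - 1):
4(u - 1) + 2(u - 7) = -2(u - 7)(u - 1).
Expand and collect terms: -2u^2 + 10u + 4 = 0.
By the quadratic formula, u = (-10 +/- sqrt(132)) / -4, so u ~= -0.3723 or u ~= 5.3723.
Neither value makes a denominator zero (u != 7, u != 1), so both are valid.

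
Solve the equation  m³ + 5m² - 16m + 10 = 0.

Possible rational roots are divisors of 10. Testing m = 1 gives 0, so (m - 1) is a factor.
Divide: m³ + 5m² - 16m + 10 = (m - 1)(m² + 6m - 10).
Apply the quadratic formula to m² + 6m - 10 = 0: m = (-6 ± √76)/2, i.e. m ≈ 1.3589 or m ≈ -7.3589.

m = -7.3589 or m = 1 or m = 1.3589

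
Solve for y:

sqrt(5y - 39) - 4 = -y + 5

Isolate the radical: sqrt(5y - 39) = -y + 9.
Square both sides: 5y - 39 = (-y + 9)^2.
Expand and rearrange: y^2 - 23y + 120 = 0.
Solving gives y = 15 or y = 8.
Check each candidate in the original equation:
  y = 15: sqrt(36) = 6, while -y + 9 = -6 — extraneous.
  y = 8: sqrt(1) = 1, while -y + 9 = 1 — valid.

y = 8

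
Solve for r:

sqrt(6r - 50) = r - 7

Square both sides: 6r - 50 = (r - 7)^2.
Expand and rearrange: r^2 - 20r + 99 = 0.
Solving gives r = 11 or r = 9.
Check each candidate in the original equation:
  r = 11: sqrt(16) = 4, while r - 7 = 4 — valid.
  r = 9: sqrt(4) = 2, while r - 7 = 2 — valid.

r = 9 or r = 11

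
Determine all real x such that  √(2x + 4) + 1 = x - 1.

Isolate the radical: √(2x + 4) = x - 2.
Square both sides: 2x + 4 = (x - 2)².
Expand and rearrange: x² - 6x = 0.
Solving gives x = 6 or x = 0.
Check each candidate in the original equation:
  x = 6: √(16) = 4, while x - 2 = 4 — valid.
  x = 0: √(4) = 2, while x - 2 = -2 — extraneous.

x = 6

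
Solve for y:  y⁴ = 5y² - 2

y = -2.1358 or y = -0.6622 or y = 0.6622 or y = 2.1358

Let u = y². The equation becomes u² - 5u + 2 = 0.
By the quadratic formula, u = √(17)/2 + 5/2 or u = 5/2 - √(17)/2.
y² = √(17)/2 + 5/2 gives y = ±√(√(17)/2 + 5/2) ≈ ±2.1358.
y² = 5/2 - √(17)/2 gives y = ±√(5/2 - √(17)/2) ≈ ±0.6622.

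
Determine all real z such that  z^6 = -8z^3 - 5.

Let u = z^3. The equation becomes u^2 + 8u + 5 = 0.
By the quadratic formula, u = -4 + sqrt(11) or u = -4 - sqrt(11).
z^3 = -4 + sqrt(11) gives z = -(4 - sqrt(11))^(1/3) ~= -0.8808.
z^3 = -4 - sqrt(11) gives z = -(sqrt(11) + 4)^(1/3) ~= -1.9413.

z = -1.9413 or z = -0.8808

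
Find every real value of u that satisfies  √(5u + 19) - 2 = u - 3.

u = 9

Isolate the radical: √(5u + 19) = u - 1.
Square both sides: 5u + 19 = (u - 1)².
Expand and rearrange: u² - 7u - 18 = 0.
Solving gives u = 9 or u = -2.
Check each candidate in the original equation:
  u = 9: √(64) = 8, while u - 1 = 8 — valid.
  u = -2: √(9) = 3, while u - 1 = -3 — extraneous.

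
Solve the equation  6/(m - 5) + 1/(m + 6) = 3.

Multiply both sides by (m - 5)(m + 6):
6(m + 6) + (m - 5) = 3(m - 5)(m + 6).
Expand and collect terms: 3m^2 - 4m - 121 = 0.
By the quadratic formula, m = (4 +/- sqrt(1468)) / 6, so m ~= 7.0524 or m ~= -5.7191.
Neither value makes a denominator zero (m != 5, m != -6), so both are valid.

m = -5.7191 or m = 7.0524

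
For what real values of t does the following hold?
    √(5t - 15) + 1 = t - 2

Isolate the radical: √(5t - 15) = t - 3.
Square both sides: 5t - 15 = (t - 3)².
Expand and rearrange: t² - 11t + 24 = 0.
Solving gives t = 8 or t = 3.
Check each candidate in the original equation:
  t = 8: √(25) = 5, while t - 3 = 5 — valid.
  t = 3: √(0) = 0, while t - 3 = 0 — valid.

t = 3 or t = 8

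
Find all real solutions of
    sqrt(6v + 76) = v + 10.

v = -2

Square both sides: 6v + 76 = (v + 10)^2.
Expand and rearrange: v^2 + 14v + 24 = 0.
Solving gives v = -2 or v = -12.
Check each candidate in the original equation:
  v = -2: sqrt(64) = 8, while v + 10 = 8 — valid.
  v = -12: sqrt(4) = 2, while v + 10 = -2 — extraneous.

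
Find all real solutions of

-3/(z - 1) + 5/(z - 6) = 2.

Multiply both sides by (z - 1)(z - 6):
-3(z - 6) + 5(z - 1) = 2(z - 1)(z - 6).
Expand and collect terms: 2z² - 16z - 1 = 0.
By the quadratic formula, z = (16 ± √264) / 4, so z ≈ 8.062 or z ≈ -0.062.
Neither value makes a denominator zero (z ≠ 1, z ≠ 6), so both are valid.

z = -0.062 or z = 8.062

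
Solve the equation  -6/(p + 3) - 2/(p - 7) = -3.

Multiply both sides by (p + 3)(p - 7):
-6(p - 7) - 2(p + 3) = -3(p + 3)(p - 7).
Expand and collect terms: -3p^2 + 20p + 27 = 0.
By the quadratic formula, p = (-20 +/- sqrt(724)) / -6, so p ~= -1.1512 or p ~= 7.8179.
Neither value makes a denominator zero (p != -3, p != 7), so both are valid.

p = -1.1512 or p = 7.8179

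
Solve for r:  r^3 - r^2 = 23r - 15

Rearrange: r^3 - r^2 - 23r + 15 = 0.
Possible rational roots are divisors of 15. Testing r = 5 gives 0, so (r - 5) is a factor.
Divide: r^3 - r^2 - 23r + 15 = (r - 5)(r^2 + 4r - 3).
Apply the quadratic formula to r^2 + 4r - 3 = 0: r = (-4 +/- sqrt(28))/2, i.e. r ~= 0.6458 or r ~= -4.6458.

r = -4.6458 or r = 0.6458 or r = 5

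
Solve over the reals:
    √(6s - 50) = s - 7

s = 9 or s = 11

Square both sides: 6s - 50 = (s - 7)².
Expand and rearrange: s² - 20s + 99 = 0.
Solving gives s = 11 or s = 9.
Check each candidate in the original equation:
  s = 11: √(16) = 4, while s - 7 = 4 — valid.
  s = 9: √(4) = 2, while s - 7 = 2 — valid.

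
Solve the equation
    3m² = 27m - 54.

m = 3 or m = 6

Bring every term to one side: 3m² - 27m + 54 = 0.
Factor: 3(m - 3)(m - 6) = 0.
So m = 3 or m = 6.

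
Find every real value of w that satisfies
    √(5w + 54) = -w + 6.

Square both sides: 5w + 54 = (-w + 6)².
Expand and rearrange: w² - 17w - 18 = 0.
Solving gives w = 18 or w = -1.
Check each candidate in the original equation:
  w = 18: √(144) = 12, while -w + 6 = -12 — extraneous.
  w = -1: √(49) = 7, while -w + 6 = 7 — valid.

w = -1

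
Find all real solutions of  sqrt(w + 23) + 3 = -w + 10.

w = 2

Isolate the radical: sqrt(w + 23) = -w + 7.
Square both sides: w + 23 = (-w + 7)^2.
Expand and rearrange: w^2 - 15w + 26 = 0.
Solving gives w = 13 or w = 2.
Check each candidate in the original equation:
  w = 13: sqrt(36) = 6, while -w + 7 = -6 — extraneous.
  w = 2: sqrt(25) = 5, while -w + 7 = 5 — valid.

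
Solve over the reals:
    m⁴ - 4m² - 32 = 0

m = -2.8284 or m = 2.8284

Let u = m². The equation becomes u² - 4u - 32 = 0.
Factor: (u - 8)(u + 4) = 0, so u = 8 or u = -4.
m² = 8 gives m = ±2·√(2) ≈ ±2.8284.
m² = -4 < 0 has no real solution.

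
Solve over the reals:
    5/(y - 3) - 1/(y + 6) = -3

Multiply both sides by (y - 3)(y + 6):
5(y + 6) - (y - 3) = -3(y - 3)(y + 6).
Expand and collect terms: -3y^2 - 13y + 21 = 0.
By the quadratic formula, y = (13 +/- sqrt(421)) / -6, so y ~= -5.5864 or y ~= 1.253.
Neither value makes a denominator zero (y != 3, y != -6), so both are valid.

y = -5.5864 or y = 1.253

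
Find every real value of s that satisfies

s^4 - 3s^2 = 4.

s = -2 or s = 2

Let u = s^2. The equation becomes u^2 - 3u - 4 = 0.
Factor: (u + 1)(u - 4) = 0, so u = -1 or u = 4.
s^2 = -1 < 0 has no real solution.
s^2 = 4 gives s = +/-2.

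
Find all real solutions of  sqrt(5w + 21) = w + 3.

Square both sides: 5w + 21 = (w + 3)^2.
Expand and rearrange: w^2 + w - 12 = 0.
Solving gives w = 3 or w = -4.
Check each candidate in the original equation:
  w = 3: sqrt(36) = 6, while w + 3 = 6 — valid.
  w = -4: sqrt(1) = 1, while w + 3 = -1 — extraneous.

w = 3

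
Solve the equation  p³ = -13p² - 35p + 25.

Rearrange: p³ + 13p² + 35p - 25 = 0.
Possible rational roots are divisors of -25. Testing p = -5 gives 0, so (p + 5) is a factor.
Divide: p³ + 13p² + 35p - 25 = (p + 5)(p² + 8p - 5).
Apply the quadratic formula to p² + 8p - 5 = 0: p = (-8 ± √84)/2, i.e. p ≈ 0.5826 or p ≈ -8.5826.

p = -8.5826 or p = -5 or p = 0.5826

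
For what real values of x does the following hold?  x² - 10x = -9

Bring every term to one side: x² - 10x + 9 = 0.
Factor: (x - 9)(x - 1) = 0.
So x = 9 or x = 1.

x = 1 or x = 9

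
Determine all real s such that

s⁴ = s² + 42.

Let u = s². The equation becomes u² - u - 42 = 0.
Factor: (u - 7)(u + 6) = 0, so u = 7 or u = -6.
s² = 7 gives s = ±√(7) ≈ ±2.6458.
s² = -6 < 0 has no real solution.

s = -2.6458 or s = 2.6458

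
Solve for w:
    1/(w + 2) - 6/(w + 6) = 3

w = -7.8929 or w = -1.7737

Multiply both sides by (w + 2)(w + 6):
(w + 6) - 6(w + 2) = 3(w + 2)(w + 6).
Expand and collect terms: 3w² + 29w + 42 = 0.
By the quadratic formula, w = (-29 ± √337) / 6, so w ≈ -1.7737 or w ≈ -7.8929.
Neither value makes a denominator zero (w ≠ -2, w ≠ -6), so both are valid.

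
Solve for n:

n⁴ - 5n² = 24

Let u = n². The equation becomes u² - 5u - 24 = 0.
Factor: (u + 3)(u - 8) = 0, so u = -3 or u = 8.
n² = -3 < 0 has no real solution.
n² = 8 gives n = ±2·√(2) ≈ ±2.8284.

n = -2.8284 or n = 2.8284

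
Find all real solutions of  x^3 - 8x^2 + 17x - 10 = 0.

x = 1 or x = 2 or x = 5

Possible rational roots are divisors of -10. Testing x = 2 gives 0, so (x - 2) is a factor.
Divide: x^3 - 8x^2 + 17x - 10 = (x - 2)(x^2 - 6x + 5).
Factor the quadratic: x = 5 or x = 1.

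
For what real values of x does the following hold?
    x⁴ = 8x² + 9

Let u = x². The equation becomes u² - 8u - 9 = 0.
Factor: (u - 9)(u + 1) = 0, so u = 9 or u = -1.
x² = 9 gives x = ±3.
x² = -1 < 0 has no real solution.

x = -3 or x = 3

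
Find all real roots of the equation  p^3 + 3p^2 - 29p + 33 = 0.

p = -7.4721 or p = 1.4721 or p = 3

Possible rational roots are divisors of 33. Testing p = 3 gives 0, so (p - 3) is a factor.
Divide: p^3 + 3p^2 - 29p + 33 = (p - 3)(p^2 + 6p - 11).
Apply the quadratic formula to p^2 + 6p - 11 = 0: p = (-6 +/- sqrt(80))/2, i.e. p ~= 1.4721 or p ~= -7.4721.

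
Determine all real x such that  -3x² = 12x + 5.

x = -3.5275 or x = -0.4725

Rearrange to standard form: -3x² - 12x - 5 = 0.
Discriminant: (-12)² − 4·(-3)·(-5) = 84.
Quadratic formula: x = (12 ± √84) / (-6).
So x = -2 - √(21)/3 ≈ -3.5275 or x = -2 + √(21)/3 ≈ -0.4725.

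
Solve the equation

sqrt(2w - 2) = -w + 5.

Square both sides: 2w - 2 = (-w + 5)^2.
Expand and rearrange: w^2 - 12w + 27 = 0.
Solving gives w = 9 or w = 3.
Check each candidate in the original equation:
  w = 9: sqrt(16) = 4, while -w + 5 = -4 — extraneous.
  w = 3: sqrt(4) = 2, while -w + 5 = 2 — valid.

w = 3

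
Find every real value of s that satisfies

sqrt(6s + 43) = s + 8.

Square both sides: 6s + 43 = (s + 8)^2.
Expand and rearrange: s^2 + 10s + 21 = 0.
Solving gives s = -3 or s = -7.
Check each candidate in the original equation:
  s = -3: sqrt(25) = 5, while s + 8 = 5 — valid.
  s = -7: sqrt(1) = 1, while s + 8 = 1 — valid.

s = -7 or s = -3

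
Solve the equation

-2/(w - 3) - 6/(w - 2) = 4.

Multiply both sides by (w - 3)(w - 2):
-2(w - 2) - 6(w - 3) = 4(w - 3)(w - 2).
Expand and collect terms: 4w² - 12w + 2 = 0.
By the quadratic formula, w = (12 ± √112) / 8, so w ≈ 2.8229 or w ≈ 0.1771.
Neither value makes a denominator zero (w ≠ 3, w ≠ 2), so both are valid.

w = 0.1771 or w = 2.8229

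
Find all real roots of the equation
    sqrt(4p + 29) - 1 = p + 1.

p = 5

Isolate the radical: sqrt(4p + 29) = p + 2.
Square both sides: 4p + 29 = (p + 2)^2.
Expand and rearrange: p^2 - 25 = 0.
Solving gives p = 5 or p = -5.
Check each candidate in the original equation:
  p = 5: sqrt(49) = 7, while p + 2 = 7 — valid.
  p = -5: sqrt(9) = 3, while p + 2 = -3 — extraneous.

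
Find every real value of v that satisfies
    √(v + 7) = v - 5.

Square both sides: v + 7 = (v - 5)².
Expand and rearrange: v² - 11v + 18 = 0.
Solving gives v = 9 or v = 2.
Check each candidate in the original equation:
  v = 9: √(16) = 4, while v - 5 = 4 — valid.
  v = 2: √(9) = 3, while v - 5 = -3 — extraneous.

v = 9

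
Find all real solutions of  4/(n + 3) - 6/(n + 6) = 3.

Multiply both sides by (n + 3)(n + 6):
4(n + 6) - 6(n + 3) = 3(n + 3)(n + 6).
Expand and collect terms: 3n^2 + 29n + 48 = 0.
By the quadratic formula, n = (-29 +/- sqrt(265)) / 6, so n ~= -2.1202 or n ~= -7.5465.
Neither value makes a denominator zero (n != -3, n != -6), so both are valid.

n = -7.5465 or n = -2.1202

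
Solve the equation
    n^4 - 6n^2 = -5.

Let u = n^2. The equation becomes u^2 - 6u + 5 = 0.
Factor: (u - 1)(u - 5) = 0, so u = 1 or u = 5.
n^2 = 1 gives n = +/-1.
n^2 = 5 gives n = +/-sqrt(5) ~= +/-2.2361.

n = -2.2361 or n = -1 or n = 1 or n = 2.2361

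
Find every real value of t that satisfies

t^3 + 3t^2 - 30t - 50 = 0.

Possible rational roots are divisors of -50. Testing t = 5 gives 0, so (t - 5) is a factor.
Divide: t^3 + 3t^2 - 30t - 50 = (t - 5)(t^2 + 8t + 10).
Apply the quadratic formula to t^2 + 8t + 10 = 0: t = (-8 +/- sqrt(24))/2, i.e. t ~= -1.5505 or t ~= -6.4495.

t = -6.4495 or t = -1.5505 or t = 5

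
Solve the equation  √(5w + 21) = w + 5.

w = -4 or w = -1

Square both sides: 5w + 21 = (w + 5)².
Expand and rearrange: w² + 5w + 4 = 0.
Solving gives w = -1 or w = -4.
Check each candidate in the original equation:
  w = -1: √(16) = 4, while w + 5 = 4 — valid.
  w = -4: √(1) = 1, while w + 5 = 1 — valid.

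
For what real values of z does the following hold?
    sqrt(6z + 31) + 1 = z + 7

z = -5 or z = -1

Isolate the radical: sqrt(6z + 31) = z + 6.
Square both sides: 6z + 31 = (z + 6)^2.
Expand and rearrange: z^2 + 6z + 5 = 0.
Solving gives z = -1 or z = -5.
Check each candidate in the original equation:
  z = -1: sqrt(25) = 5, while z + 6 = 5 — valid.
  z = -5: sqrt(1) = 1, while z + 6 = 1 — valid.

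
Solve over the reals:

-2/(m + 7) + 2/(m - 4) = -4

Multiply both sides by (m + 7)(m - 4):
-2(m - 4) + 2(m + 7) = -4(m + 7)(m - 4).
Expand and collect terms: -4m² - 12m + 90 = 0.
By the quadratic formula, m = (12 ± √1584) / -8, so m ≈ -6.4749 or m ≈ 3.4749.
Neither value makes a denominator zero (m ≠ -7, m ≠ 4), so both are valid.

m = -6.4749 or m = 3.4749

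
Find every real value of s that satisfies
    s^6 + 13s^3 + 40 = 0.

s = -2 or s = -1.71

Let u = s^3. The equation becomes u^2 + 13u + 40 = 0.
Factor: (u + 5)(u + 8) = 0, so u = -5 or u = -8.
s^3 = -5 gives s = -(5)^(1/3) ~= -1.71.
s^3 = -8 gives s = -2.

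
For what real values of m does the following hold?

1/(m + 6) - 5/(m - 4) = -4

m = -6.2228 or m = 5.2228

Multiply both sides by (m + 6)(m - 4):
(m - 4) - 5(m + 6) = -4(m + 6)(m - 4).
Expand and collect terms: -4m² - 4m + 130 = 0.
By the quadratic formula, m = (4 ± √2096) / -8, so m ≈ -6.2228 or m ≈ 5.2228.
Neither value makes a denominator zero (m ≠ -6, m ≠ 4), so both are valid.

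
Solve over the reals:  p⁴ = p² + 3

Let u = p². The equation becomes u² - u - 3 = 0.
By the quadratic formula, u = 1/2 + √(13)/2 or u = 1/2 - √(13)/2.
p² = 1/2 + √(13)/2 gives p = ±√(1/2 + √(13)/2) ≈ ±1.5175.
p² = 1/2 - √(13)/2 < 0 has no real solution.

p = -1.5175 or p = 1.5175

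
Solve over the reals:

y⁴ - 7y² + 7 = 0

y = -2.4065 or y = -1.0994 or y = 1.0994 or y = 2.4065

Let u = y². The equation becomes u² - 7u + 7 = 0.
By the quadratic formula, u = √(21)/2 + 7/2 or u = 7/2 - √(21)/2.
y² = √(21)/2 + 7/2 gives y = ±√(√(21)/2 + 7/2) ≈ ±2.4065.
y² = 7/2 - √(21)/2 gives y = ±√(7/2 - √(21)/2) ≈ ±1.0994.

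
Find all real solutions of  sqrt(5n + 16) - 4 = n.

Isolate the radical: sqrt(5n + 16) = n + 4.
Square both sides: 5n + 16 = (n + 4)^2.
Expand and rearrange: n^2 + 3n = 0.
Solving gives n = 0 or n = -3.
Check each candidate in the original equation:
  n = 0: sqrt(16) = 4, while n + 4 = 4 — valid.
  n = -3: sqrt(1) = 1, while n + 4 = 1 — valid.

n = -3 or n = 0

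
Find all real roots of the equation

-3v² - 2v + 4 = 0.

v = -1.5352 or v = 0.8685

Discriminant: (-2)² − 4·(-3)·4 = 52.
Quadratic formula: v = (2 ± √52) / (-6).
So v = -√(13)/3 - 1/3 ≈ -1.5352 or v = -1/3 + √(13)/3 ≈ 0.8685.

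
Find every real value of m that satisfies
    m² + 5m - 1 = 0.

m = -5.1926 or m = 0.1926

Discriminant: (5)² − 4·1·(-1) = 29.
Quadratic formula: m = (-5 ± √29) / 2.
So m = -5/2 + √(29)/2 ≈ 0.1926 or m = -√(29)/2 - 5/2 ≈ -5.1926.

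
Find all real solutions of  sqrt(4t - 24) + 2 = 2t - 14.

Isolate the radical: sqrt(4t - 24) = 2t - 16.
Square both sides: 4t - 24 = (2t - 16)^2.
Expand and rearrange: 4t^2 - 68t + 280 = 0.
Solving gives t = 10 or t = 7.
Check each candidate in the original equation:
  t = 10: sqrt(16) = 4, while 2t - 16 = 4 — valid.
  t = 7: sqrt(4) = 2, while 2t - 16 = -2 — extraneous.

t = 10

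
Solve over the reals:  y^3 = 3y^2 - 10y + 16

Rearrange: y^3 - 3y^2 + 10y - 16 = 0.
Possible rational roots are divisors of -16. Testing y = 2 gives 0, so (y - 2) is a factor.
Divide: y^3 - 3y^2 + 10y - 16 = (y - 2)(y^2 - y + 8).
The quadratic y^2 - y + 8 has discriminant -31 < 0, so no further real roots.

y = 2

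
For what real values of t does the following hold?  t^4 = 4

Let u = t^2. The equation becomes u^2 - 4 = 0.
Factor: (u + 2)(u - 2) = 0, so u = -2 or u = 2.
t^2 = -2 < 0 has no real solution.
t^2 = 2 gives t = +/-sqrt(2) ~= +/-1.4142.

t = -1.4142 or t = 1.4142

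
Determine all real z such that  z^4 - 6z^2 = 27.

Let u = z^2. The equation becomes u^2 - 6u - 27 = 0.
Factor: (u - 9)(u + 3) = 0, so u = 9 or u = -3.
z^2 = 9 gives z = +/-3.
z^2 = -3 < 0 has no real solution.

z = -3 or z = 3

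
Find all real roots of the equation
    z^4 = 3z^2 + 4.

z = -2 or z = 2

Let u = z^2. The equation becomes u^2 - 3u - 4 = 0.
Factor: (u + 1)(u - 4) = 0, so u = -1 or u = 4.
z^2 = -1 < 0 has no real solution.
z^2 = 4 gives z = +/-2.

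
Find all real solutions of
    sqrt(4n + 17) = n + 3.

n = 2

Square both sides: 4n + 17 = (n + 3)^2.
Expand and rearrange: n^2 + 2n - 8 = 0.
Solving gives n = 2 or n = -4.
Check each candidate in the original equation:
  n = 2: sqrt(25) = 5, while n + 3 = 5 — valid.
  n = -4: sqrt(1) = 1, while n + 3 = -1 — extraneous.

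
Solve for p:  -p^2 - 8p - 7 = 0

p = -7 or p = -1

Factor: -1(p + 7)(p + 1) = 0.
So p = -7 or p = -1.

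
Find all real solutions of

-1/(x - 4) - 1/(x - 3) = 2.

x = 2.2929 or x = 3.7071

Multiply both sides by (x - 4)(x - 3):
-(x - 3) - (x - 4) = 2(x - 4)(x - 3).
Expand and collect terms: 2x² - 12x + 17 = 0.
By the quadratic formula, x = (12 ± √8) / 4, so x ≈ 3.7071 or x ≈ 2.2929.
Neither value makes a denominator zero (x ≠ 4, x ≠ 3), so both are valid.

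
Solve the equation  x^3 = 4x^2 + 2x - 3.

Rearrange: x^3 - 4x^2 - 2x + 3 = 0.
Possible rational roots are divisors of 3. Testing x = -1 gives 0, so (x + 1) is a factor.
Divide: x^3 - 4x^2 - 2x + 3 = (x + 1)(x^2 - 5x + 3).
Apply the quadratic formula to x^2 - 5x + 3 = 0: x = (5 +/- sqrt(13))/2, i.e. x ~= 4.3028 or x ~= 0.6972.

x = -1 or x = 0.6972 or x = 4.3028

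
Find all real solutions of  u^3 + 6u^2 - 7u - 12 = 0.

u = -6.772 or u = -1 or u = 1.772

Possible rational roots are divisors of -12. Testing u = -1 gives 0, so (u + 1) is a factor.
Divide: u^3 + 6u^2 - 7u - 12 = (u + 1)(u^2 + 5u - 12).
Apply the quadratic formula to u^2 + 5u - 12 = 0: u = (-5 +/- sqrt(73))/2, i.e. u ~= 1.772 or u ~= -6.772.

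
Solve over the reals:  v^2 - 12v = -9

v = 0.8038 or v = 11.1962

Rearrange to standard form: v^2 - 12v + 9 = 0.
Discriminant: (-12)^2 - 4*1*9 = 108.
Quadratic formula: v = (12 +/- sqrt(108)) / 2.
So v = 3*sqrt(3) + 6 ~= 11.1962 or v = 6 - 3*sqrt(3) ~= 0.8038.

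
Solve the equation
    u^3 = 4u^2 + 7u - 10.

u = -2 or u = 1 or u = 5

Rearrange: u^3 - 4u^2 - 7u + 10 = 0.
Possible rational roots are divisors of 10. Testing u = 1 gives 0, so (u - 1) is a factor.
Divide: u^3 - 4u^2 - 7u + 10 = (u - 1)(u^2 - 3u - 10).
Factor the quadratic: u = 5 or u = -2.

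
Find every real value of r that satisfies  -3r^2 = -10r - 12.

r = -0.9367 or r = 4.2701

Rearrange to standard form: -3r^2 + 10r + 12 = 0.
Discriminant: (10)^2 - 4*(-3)*12 = 244.
Quadratic formula: r = (-10 +/- sqrt(244)) / (-6).
So r = 5/3 - sqrt(61)/3 ~= -0.9367 or r = 5/3 + sqrt(61)/3 ~= 4.2701.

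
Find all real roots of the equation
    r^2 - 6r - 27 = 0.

Factor: (r + 3)(r - 9) = 0.
So r = -3 or r = 9.

r = -3 or r = 9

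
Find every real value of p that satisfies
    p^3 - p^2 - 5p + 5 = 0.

Possible rational roots are divisors of 5. Testing p = 1 gives 0, so (p - 1) is a factor.
Divide: p^3 - p^2 - 5p + 5 = (p - 1)(p^2 - 5).
Apply the quadratic formula to p^2 - 5 = 0: p = (0 +/- sqrt(20))/2, i.e. p ~= 2.2361 or p ~= -2.2361.

p = -2.2361 or p = 1 or p = 2.2361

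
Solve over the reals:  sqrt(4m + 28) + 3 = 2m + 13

m = -3

Isolate the radical: sqrt(4m + 28) = 2m + 10.
Square both sides: 4m + 28 = (2m + 10)^2.
Expand and rearrange: 4m^2 + 36m + 72 = 0.
Solving gives m = -3 or m = -6.
Check each candidate in the original equation:
  m = -3: sqrt(16) = 4, while 2m + 10 = 4 — valid.
  m = -6: sqrt(4) = 2, while 2m + 10 = -2 — extraneous.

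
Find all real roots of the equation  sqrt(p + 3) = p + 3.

Square both sides: p + 3 = (p + 3)^2.
Expand and rearrange: p^2 + 5p + 6 = 0.
Solving gives p = -2 or p = -3.
Check each candidate in the original equation:
  p = -2: sqrt(1) = 1, while p + 3 = 1 — valid.
  p = -3: sqrt(0) = 0, while p + 3 = 0 — valid.

p = -3 or p = -2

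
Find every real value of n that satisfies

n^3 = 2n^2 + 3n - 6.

Rearrange: n^3 - 2n^2 - 3n + 6 = 0.
Possible rational roots are divisors of 6. Testing n = 2 gives 0, so (n - 2) is a factor.
Divide: n^3 - 2n^2 - 3n + 6 = (n - 2)(n^2 - 3).
Apply the quadratic formula to n^2 - 3 = 0: n = (0 +/- sqrt(12))/2, i.e. n ~= 1.7321 or n ~= -1.7321.

n = -1.7321 or n = 1.7321 or n = 2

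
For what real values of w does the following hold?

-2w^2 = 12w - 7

w = -6.5355 or w = 0.5355

Rearrange to standard form: -2w^2 - 12w + 7 = 0.
Discriminant: (-12)^2 - 4*(-2)*7 = 200.
Quadratic formula: w = (12 +/- sqrt(200)) / (-4).
So w = -5*sqrt(2)/2 - 3 ~= -6.5355 or w = -3 + 5*sqrt(2)/2 ~= 0.5355.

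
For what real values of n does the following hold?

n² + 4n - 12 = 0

Factor: (n - 2)(n + 6) = 0.
So n = 2 or n = -6.

n = -6 or n = 2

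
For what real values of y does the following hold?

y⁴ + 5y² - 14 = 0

Let u = y². The equation becomes u² + 5u - 14 = 0.
Factor: (u + 7)(u - 2) = 0, so u = -7 or u = 2.
y² = -7 < 0 has no real solution.
y² = 2 gives y = ±√(2) ≈ ±1.4142.

y = -1.4142 or y = 1.4142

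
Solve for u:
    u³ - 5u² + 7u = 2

u = 0.382 or u = 2 or u = 2.618

Rearrange: u³ - 5u² + 7u - 2 = 0.
Possible rational roots are divisors of -2. Testing u = 2 gives 0, so (u - 2) is a factor.
Divide: u³ - 5u² + 7u - 2 = (u - 2)(u² - 3u + 1).
Apply the quadratic formula to u² - 3u + 1 = 0: u = (3 ± √5)/2, i.e. u ≈ 2.618 or u ≈ 0.382.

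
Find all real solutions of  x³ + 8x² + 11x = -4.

Rearrange: x³ + 8x² + 11x + 4 = 0.
Possible rational roots are divisors of 4. Testing x = -1 gives 0, so (x + 1) is a factor.
Divide: x³ + 8x² + 11x + 4 = (x + 1)(x² + 7x + 4).
Apply the quadratic formula to x² + 7x + 4 = 0: x = (-7 ± √33)/2, i.e. x ≈ -0.6277 or x ≈ -6.3723.

x = -6.3723 or x = -1 or x = -0.6277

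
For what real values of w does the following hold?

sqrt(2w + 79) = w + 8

Square both sides: 2w + 79 = (w + 8)^2.
Expand and rearrange: w^2 + 14w - 15 = 0.
Solving gives w = 1 or w = -15.
Check each candidate in the original equation:
  w = 1: sqrt(81) = 9, while w + 8 = 9 — valid.
  w = -15: sqrt(49) = 7, while w + 8 = -7 — extraneous.

w = 1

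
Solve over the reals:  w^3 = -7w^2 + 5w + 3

Rearrange: w^3 + 7w^2 - 5w - 3 = 0.
Possible rational roots are divisors of -3. Testing w = 1 gives 0, so (w - 1) is a factor.
Divide: w^3 + 7w^2 - 5w - 3 = (w - 1)(w^2 + 8w + 3).
Apply the quadratic formula to w^2 + 8w + 3 = 0: w = (-8 +/- sqrt(52))/2, i.e. w ~= -0.3944 or w ~= -7.6056.

w = -7.6056 or w = -0.3944 or w = 1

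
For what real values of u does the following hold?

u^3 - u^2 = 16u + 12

u = -3 or u = -0.8284 or u = 4.8284

Rearrange: u^3 - u^2 - 16u - 12 = 0.
Possible rational roots are divisors of -12. Testing u = -3 gives 0, so (u + 3) is a factor.
Divide: u^3 - u^2 - 16u - 12 = (u + 3)(u^2 - 4u - 4).
Apply the quadratic formula to u^2 - 4u - 4 = 0: u = (4 +/- sqrt(32))/2, i.e. u ~= 4.8284 or u ~= -0.8284.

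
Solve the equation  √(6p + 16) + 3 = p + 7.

Isolate the radical: √(6p + 16) = p + 4.
Square both sides: 6p + 16 = (p + 4)².
Expand and rearrange: p² + 2p = 0.
Solving gives p = 0 or p = -2.
Check each candidate in the original equation:
  p = 0: √(16) = 4, while p + 4 = 4 — valid.
  p = -2: √(4) = 2, while p + 4 = 2 — valid.

p = -2 or p = 0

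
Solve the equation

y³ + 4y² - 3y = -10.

y = -5

Rearrange: y³ + 4y² - 3y + 10 = 0.
Possible rational roots are divisors of 10. Testing y = -5 gives 0, so (y + 5) is a factor.
Divide: y³ + 4y² - 3y + 10 = (y + 5)(y² - y + 2).
The quadratic y² - y + 2 has discriminant -7 < 0, so no further real roots.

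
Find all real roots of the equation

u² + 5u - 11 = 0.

Discriminant: (5)² − 4·1·(-11) = 69.
Quadratic formula: u = (-5 ± √69) / 2.
So u = -5/2 + √(69)/2 ≈ 1.6533 or u = -√(69)/2 - 5/2 ≈ -6.6533.

u = -6.6533 or u = 1.6533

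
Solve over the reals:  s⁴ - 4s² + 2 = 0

Let u = s². The equation becomes u² - 4u + 2 = 0.
By the quadratic formula, u = √(2) + 2 or u = 2 - √(2).
s² = √(2) + 2 gives s = ±√(√(2) + 2) ≈ ±1.8478.
s² = 2 - √(2) gives s = ±√(2 - √(2)) ≈ ±0.7654.

s = -1.8478 or s = -0.7654 or s = 0.7654 or s = 1.8478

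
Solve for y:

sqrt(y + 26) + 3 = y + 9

Isolate the radical: sqrt(y + 26) = y + 6.
Square both sides: y + 26 = (y + 6)^2.
Expand and rearrange: y^2 + 11y + 10 = 0.
Solving gives y = -1 or y = -10.
Check each candidate in the original equation:
  y = -1: sqrt(25) = 5, while y + 6 = 5 — valid.
  y = -10: sqrt(16) = 4, while y + 6 = -4 — extraneous.

y = -1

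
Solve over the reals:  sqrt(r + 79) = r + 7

r = 2

Square both sides: r + 79 = (r + 7)^2.
Expand and rearrange: r^2 + 13r - 30 = 0.
Solving gives r = 2 or r = -15.
Check each candidate in the original equation:
  r = 2: sqrt(81) = 9, while r + 7 = 9 — valid.
  r = -15: sqrt(64) = 8, while r + 7 = -8 — extraneous.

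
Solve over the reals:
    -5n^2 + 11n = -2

Rearrange to standard form: -5n^2 + 11n + 2 = 0.
Discriminant: (11)^2 - 4*(-5)*2 = 161.
Quadratic formula: n = (-11 +/- sqrt(161)) / (-10).
So n = 11/10 - sqrt(161)/10 ~= -0.1689 or n = 11/10 + sqrt(161)/10 ~= 2.3689.

n = -0.1689 or n = 2.3689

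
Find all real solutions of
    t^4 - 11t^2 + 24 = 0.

t = -2.8284 or t = -1.7321 or t = 1.7321 or t = 2.8284

Let u = t^2. The equation becomes u^2 - 11u + 24 = 0.
Factor: (u - 3)(u - 8) = 0, so u = 3 or u = 8.
t^2 = 3 gives t = +/-sqrt(3) ~= +/-1.7321.
t^2 = 8 gives t = +/-2*sqrt(2) ~= +/-2.8284.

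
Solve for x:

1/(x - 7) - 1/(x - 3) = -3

Multiply both sides by (x - 7)(x - 3):
(x - 3) - (x - 7) = -3(x - 7)(x - 3).
Expand and collect terms: -3x² + 30x - 67 = 0.
By the quadratic formula, x = (-30 ± √96) / -6, so x ≈ 3.367 or x ≈ 6.633.
Neither value makes a denominator zero (x ≠ 7, x ≠ 3), so both are valid.

x = 3.367 or x = 6.633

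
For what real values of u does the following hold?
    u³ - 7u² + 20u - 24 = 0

Possible rational roots are divisors of -24. Testing u = 3 gives 0, so (u - 3) is a factor.
Divide: u³ - 7u² + 20u - 24 = (u - 3)(u² - 4u + 8).
The quadratic u² - 4u + 8 has discriminant -16 < 0, so no further real roots.

u = 3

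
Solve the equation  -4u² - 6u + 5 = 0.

Discriminant: (-6)² − 4·(-4)·5 = 116.
Quadratic formula: u = (6 ± √116) / (-8).
So u = -√(29)/4 - 3/4 ≈ -2.0963 or u = -3/4 + √(29)/4 ≈ 0.5963.

u = -2.0963 or u = 0.5963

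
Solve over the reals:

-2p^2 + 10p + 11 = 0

p = -0.9278 or p = 5.9278

Discriminant: (10)^2 - 4*(-2)*11 = 188.
Quadratic formula: p = (-10 +/- sqrt(188)) / (-4).
So p = 5/2 - sqrt(47)/2 ~= -0.9278 or p = 5/2 + sqrt(47)/2 ~= 5.9278.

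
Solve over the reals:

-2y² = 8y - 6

y = -4.6458 or y = 0.6458

Rearrange to standard form: -2y² - 8y + 6 = 0.
Discriminant: (-8)² − 4·(-2)·6 = 112.
Quadratic formula: y = (8 ± √112) / (-4).
So y = -√(7) - 2 ≈ -4.6458 or y = -2 + √(7) ≈ 0.6458.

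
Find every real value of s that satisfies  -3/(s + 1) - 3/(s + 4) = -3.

Multiply both sides by (s + 1)(s + 4):
-3(s + 4) - 3(s + 1) = -3(s + 1)(s + 4).
Expand and collect terms: -3s² - 9s + 3 = 0.
By the quadratic formula, s = (9 ± √117) / -6, so s ≈ -3.3028 or s ≈ 0.3028.
Neither value makes a denominator zero (s ≠ -1, s ≠ -4), so both are valid.

s = -3.3028 or s = 0.3028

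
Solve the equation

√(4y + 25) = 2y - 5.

y = 6

Square both sides: 4y + 25 = (2y - 5)².
Expand and rearrange: 4y² - 24y = 0.
Solving gives y = 6 or y = 0.
Check each candidate in the original equation:
  y = 6: √(49) = 7, while 2y - 5 = 7 — valid.
  y = 0: √(25) = 5, while 2y - 5 = -5 — extraneous.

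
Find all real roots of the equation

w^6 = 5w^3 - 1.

w = 0.5932 or w = 1.6858

Let u = w^3. The equation becomes u^2 - 5u + 1 = 0.
By the quadratic formula, u = sqrt(21)/2 + 5/2 or u = 5/2 - sqrt(21)/2.
w^3 = sqrt(21)/2 + 5/2 gives w = (sqrt(21)/2 + 5/2)^(1/3) ~= 1.6858.
w^3 = 5/2 - sqrt(21)/2 gives w = (5/2 - sqrt(21)/2)^(1/3) ~= 0.5932.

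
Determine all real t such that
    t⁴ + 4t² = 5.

t = -1 or t = 1

Let u = t². The equation becomes u² + 4u - 5 = 0.
Factor: (u + 5)(u - 1) = 0, so u = -5 or u = 1.
t² = -5 < 0 has no real solution.
t² = 1 gives t = ±1.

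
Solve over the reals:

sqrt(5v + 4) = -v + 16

v = 9

Square both sides: 5v + 4 = (-v + 16)^2.
Expand and rearrange: v^2 - 37v + 252 = 0.
Solving gives v = 28 or v = 9.
Check each candidate in the original equation:
  v = 28: sqrt(144) = 12, while -v + 16 = -12 — extraneous.
  v = 9: sqrt(49) = 7, while -v + 16 = 7 — valid.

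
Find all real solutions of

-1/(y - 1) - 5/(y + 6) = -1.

Multiply both sides by (y - 1)(y + 6):
-(y + 6) - 5(y - 1) = -(y - 1)(y + 6).
Expand and collect terms: -y² + y + 7 = 0.
By the quadratic formula, y = (-1 ± √29) / -2, so y ≈ -2.1926 or y ≈ 3.1926.
Neither value makes a denominator zero (y ≠ 1, y ≠ -6), so both are valid.

y = -2.1926 or y = 3.1926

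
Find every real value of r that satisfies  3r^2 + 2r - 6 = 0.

r = -1.7863 or r = 1.1196

Discriminant: (2)^2 - 4*3*(-6) = 76.
Quadratic formula: r = (-2 +/- sqrt(76)) / 6.
So r = -1/3 + sqrt(19)/3 ~= 1.1196 or r = -sqrt(19)/3 - 1/3 ~= -1.7863.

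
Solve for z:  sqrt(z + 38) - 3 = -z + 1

z = -2

Isolate the radical: sqrt(z + 38) = -z + 4.
Square both sides: z + 38 = (-z + 4)^2.
Expand and rearrange: z^2 - 9z - 22 = 0.
Solving gives z = 11 or z = -2.
Check each candidate in the original equation:
  z = 11: sqrt(49) = 7, while -z + 4 = -7 — extraneous.
  z = -2: sqrt(36) = 6, while -z + 4 = 6 — valid.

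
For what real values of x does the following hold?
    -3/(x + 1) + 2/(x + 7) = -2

Multiply both sides by (x + 1)(x + 7):
-3(x + 7) + 2(x + 1) = -2(x + 1)(x + 7).
Expand and collect terms: -2x² - 15x + 5 = 0.
By the quadratic formula, x = (15 ± √265) / -4, so x ≈ -7.8197 or x ≈ 0.3197.
Neither value makes a denominator zero (x ≠ -1, x ≠ -7), so both are valid.

x = -7.8197 or x = 0.3197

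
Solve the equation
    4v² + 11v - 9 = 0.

Discriminant: (11)² − 4·4·(-9) = 265.
Quadratic formula: v = (-11 ± √265) / 8.
So v = -11/8 + √(265)/8 ≈ 0.6599 or v = -√(265)/8 - 11/8 ≈ -3.4099.

v = -3.4099 or v = 0.6599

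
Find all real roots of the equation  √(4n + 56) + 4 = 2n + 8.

n = 2

Isolate the radical: √(4n + 56) = 2n + 4.
Square both sides: 4n + 56 = (2n + 4)².
Expand and rearrange: 4n² + 12n - 40 = 0.
Solving gives n = 2 or n = -5.
Check each candidate in the original equation:
  n = 2: √(64) = 8, while 2n + 4 = 8 — valid.
  n = -5: √(36) = 6, while 2n + 4 = -6 — extraneous.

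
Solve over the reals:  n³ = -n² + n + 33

Rearrange: n³ + n² - n - 33 = 0.
Possible rational roots are divisors of -33. Testing n = 3 gives 0, so (n - 3) is a factor.
Divide: n³ + n² - n - 33 = (n - 3)(n² + 4n + 11).
The quadratic n² + 4n + 11 has discriminant -28 < 0, so no further real roots.

n = 3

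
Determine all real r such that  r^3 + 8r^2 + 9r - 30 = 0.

Possible rational roots are divisors of -30. Testing r = -5 gives 0, so (r + 5) is a factor.
Divide: r^3 + 8r^2 + 9r - 30 = (r + 5)(r^2 + 3r - 6).
Apply the quadratic formula to r^2 + 3r - 6 = 0: r = (-3 +/- sqrt(33))/2, i.e. r ~= 1.3723 or r ~= -4.3723.

r = -5 or r = -4.3723 or r = 1.3723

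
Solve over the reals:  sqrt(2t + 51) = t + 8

Square both sides: 2t + 51 = (t + 8)^2.
Expand and rearrange: t^2 + 14t + 13 = 0.
Solving gives t = -1 or t = -13.
Check each candidate in the original equation:
  t = -1: sqrt(49) = 7, while t + 8 = 7 — valid.
  t = -13: sqrt(25) = 5, while t + 8 = -5 — extraneous.

t = -1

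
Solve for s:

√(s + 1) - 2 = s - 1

s = -1 or s = 0

Isolate the radical: √(s + 1) = s + 1.
Square both sides: s + 1 = (s + 1)².
Expand and rearrange: s² + s = 0.
Solving gives s = 0 or s = -1.
Check each candidate in the original equation:
  s = 0: √(1) = 1, while s + 1 = 1 — valid.
  s = -1: √(0) = 0, while s + 1 = 0 — valid.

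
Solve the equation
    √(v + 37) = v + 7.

Square both sides: v + 37 = (v + 7)².
Expand and rearrange: v² + 13v + 12 = 0.
Solving gives v = -1 or v = -12.
Check each candidate in the original equation:
  v = -1: √(36) = 6, while v + 7 = 6 — valid.
  v = -12: √(25) = 5, while v + 7 = -5 — extraneous.

v = -1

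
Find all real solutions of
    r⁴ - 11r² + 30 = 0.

r = -2.4495 or r = -2.2361 or r = 2.2361 or r = 2.4495

Let u = r². The equation becomes u² - 11u + 30 = 0.
Factor: (u - 5)(u - 6) = 0, so u = 5 or u = 6.
r² = 5 gives r = ±√(5) ≈ ±2.2361.
r² = 6 gives r = ±√(6) ≈ ±2.4495.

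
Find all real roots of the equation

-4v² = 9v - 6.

Rearrange to standard form: -4v² - 9v + 6 = 0.
Discriminant: (-9)² − 4·(-4)·6 = 177.
Quadratic formula: v = (9 ± √177) / (-8).
So v = -√(177)/8 - 9/8 ≈ -2.788 or v = -9/8 + √(177)/8 ≈ 0.538.

v = -2.788 or v = 0.538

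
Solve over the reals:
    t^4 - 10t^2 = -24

t = -2.4495 or t = -2 or t = 2 or t = 2.4495

Let u = t^2. The equation becomes u^2 - 10u + 24 = 0.
Factor: (u - 6)(u - 4) = 0, so u = 6 or u = 4.
t^2 = 6 gives t = +/-sqrt(6) ~= +/-2.4495.
t^2 = 4 gives t = +/-2.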